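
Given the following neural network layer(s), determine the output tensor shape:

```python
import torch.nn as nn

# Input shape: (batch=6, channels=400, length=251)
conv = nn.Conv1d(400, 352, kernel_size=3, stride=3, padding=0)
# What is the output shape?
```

Input: (6, 400, 251) -> Output: (6, 352, 83)

Answer: (6, 352, 83)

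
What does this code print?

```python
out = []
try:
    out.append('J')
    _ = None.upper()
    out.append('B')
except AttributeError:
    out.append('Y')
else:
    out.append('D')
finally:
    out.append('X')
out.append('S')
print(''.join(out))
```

Execution trace: 'J' (try body) → 'Y' (except AttributeError) → 'X' (finally) → 'S' (after the try/except). Output: JYXS

Answer: JYXS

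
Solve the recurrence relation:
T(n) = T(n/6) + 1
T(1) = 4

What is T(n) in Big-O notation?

Each step divides n by 6 and adds 1. After log_6(n) steps we reach T(1)=4. So T(n) = 1·log_6(n) + 4 = O(log n).

Answer: O(log n)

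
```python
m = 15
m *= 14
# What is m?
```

Trace:
`m = 15` → m = 15
`m *= 14` → m = 210
So m = 210

Answer: 210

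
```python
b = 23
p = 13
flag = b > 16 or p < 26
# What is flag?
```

Trace:
`b = 23` → b = 23
`p = 13` → p = 13
`flag = b > 16 or p < 26` → flag = True
So flag = True

Answer: True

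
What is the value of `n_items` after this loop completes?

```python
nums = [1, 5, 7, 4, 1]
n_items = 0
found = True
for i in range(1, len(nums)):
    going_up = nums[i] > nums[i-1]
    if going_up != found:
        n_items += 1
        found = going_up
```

Count direction changes in [1, 5, 7, 4, 1]
`n_items` takes the values: 0 → 1

Answer: 1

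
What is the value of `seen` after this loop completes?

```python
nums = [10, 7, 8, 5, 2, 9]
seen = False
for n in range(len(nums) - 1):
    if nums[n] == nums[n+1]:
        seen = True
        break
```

Check consecutive duplicates in [10, 7, 8, 5, 2, 9]
`seen` takes the values: False

Answer: False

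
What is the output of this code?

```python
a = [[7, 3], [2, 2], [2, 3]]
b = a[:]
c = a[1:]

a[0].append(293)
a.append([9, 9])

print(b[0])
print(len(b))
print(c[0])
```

Key concept: slice with nested mutation.
Step by step:
`a = [[7, 3], [2, 2], [2, 3]]` → a = [[7, 3], [2, 2], [2, 3]]
`b = a[:]` → b = [[7, 3], [2, 2], [2, 3]]
`c = a[1:]` → c = [[2, 2], [2, 3]]
`a[0].append(293)` → a = [[7, 3, 293], [2, 2], [2, 3]]; b = [[7, 3, 293], [2, 2], [2, 3]]
`a.append([9, 9])` → a = [[7, 3, 293], [2, 2], [2, 3], [9, 9]]
`print(b[0])` → prints [7, 3, 293]
`print(len(b))` → prints 3
`print(c[0])` → prints [2, 2]

Answer:
[7, 3, 293]
3
[2, 2]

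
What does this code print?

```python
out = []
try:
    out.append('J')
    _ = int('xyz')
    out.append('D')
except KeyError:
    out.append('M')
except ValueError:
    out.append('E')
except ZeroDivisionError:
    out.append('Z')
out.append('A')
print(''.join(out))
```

Execution trace: 'J' (try body) → 'E' (except ValueError) → 'A' (after the try/except). Output: JEA

Answer: JEA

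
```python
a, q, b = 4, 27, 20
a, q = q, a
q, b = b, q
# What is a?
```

Trace:
`a, q, b = 4, 27, 20` → a = 4; q = 27; b = 20
`a, q = q, a` → a = 27; q = 4
`q, b = b, q` → q = 20; b = 4
So a = 27

Answer: 27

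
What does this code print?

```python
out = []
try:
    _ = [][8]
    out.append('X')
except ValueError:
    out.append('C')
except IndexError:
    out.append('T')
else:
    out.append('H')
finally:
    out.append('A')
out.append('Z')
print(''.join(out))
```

Execution trace: 'T' (except IndexError) → 'A' (finally) → 'Z' (after the try/except). Output: TAZ

Answer: TAZ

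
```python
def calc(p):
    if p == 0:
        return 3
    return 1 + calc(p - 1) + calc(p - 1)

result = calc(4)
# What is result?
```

calc(p) = 1 + 2·calc(p-1), calc(0)=3. Closed form: (3+1)·2^4 - 1 = 63.

Answer: 63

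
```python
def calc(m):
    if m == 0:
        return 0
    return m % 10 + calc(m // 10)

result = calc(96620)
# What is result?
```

Sum of digits of 96620: 0 + 2 + 6 + 6 + 9 = 23

Answer: 23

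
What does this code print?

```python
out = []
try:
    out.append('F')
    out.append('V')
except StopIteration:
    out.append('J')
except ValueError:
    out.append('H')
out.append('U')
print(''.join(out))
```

Execution trace: 'F' (try body) → 'V' (try body, no exception) → 'U' (after the try/except). Output: FVU

Answer: FVU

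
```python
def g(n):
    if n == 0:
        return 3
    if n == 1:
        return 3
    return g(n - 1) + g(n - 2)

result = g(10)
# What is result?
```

Build up from base cases: g(0)=3, g(1)=3, g(2)=6, g(3)=9, g(4)=15, g(5)=24, g(6)=39, ..., g(10)=267

Answer: 267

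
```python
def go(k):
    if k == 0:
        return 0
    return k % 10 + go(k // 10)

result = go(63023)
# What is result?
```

Sum of digits of 63023: 3 + 2 + 0 + 3 + 6 = 14

Answer: 14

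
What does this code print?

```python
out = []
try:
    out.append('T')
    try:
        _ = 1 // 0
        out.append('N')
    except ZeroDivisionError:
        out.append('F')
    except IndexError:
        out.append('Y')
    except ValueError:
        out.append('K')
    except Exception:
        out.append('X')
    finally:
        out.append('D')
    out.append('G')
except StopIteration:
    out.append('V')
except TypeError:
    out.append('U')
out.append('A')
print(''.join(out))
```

Execution trace: 'T' (try body) → 'F' (inner except ZeroDivisionError) → 'D' (inner finally) → 'G' (try body, no exception) → 'A' (after the try/except). Output: TFDGA

Answer: TFDGA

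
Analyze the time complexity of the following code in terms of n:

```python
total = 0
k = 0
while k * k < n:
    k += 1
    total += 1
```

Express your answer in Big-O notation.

Each loop level contributes: √n. Multiplying the contributions gives O(√n).

Answer: O(√n)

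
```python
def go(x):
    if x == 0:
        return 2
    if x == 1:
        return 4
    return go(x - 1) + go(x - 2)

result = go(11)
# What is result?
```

Build up from base cases: go(0)=2, go(1)=4, go(2)=6, go(3)=10, go(4)=16, go(5)=26, go(6)=42, ..., go(11)=466

Answer: 466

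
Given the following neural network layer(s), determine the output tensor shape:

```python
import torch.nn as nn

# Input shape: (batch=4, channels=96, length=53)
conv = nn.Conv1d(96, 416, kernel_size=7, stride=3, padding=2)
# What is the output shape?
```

Input: (4, 96, 53) -> Output: (4, 416, 17)

Answer: (4, 416, 17)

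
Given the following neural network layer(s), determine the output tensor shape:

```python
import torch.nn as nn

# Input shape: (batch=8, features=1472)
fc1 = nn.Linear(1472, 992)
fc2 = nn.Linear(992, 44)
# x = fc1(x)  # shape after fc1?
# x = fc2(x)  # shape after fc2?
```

Input: (8, 1472) -> after fc1: (8, 992) -> Output: (8, 44)

Answer: (8, 44)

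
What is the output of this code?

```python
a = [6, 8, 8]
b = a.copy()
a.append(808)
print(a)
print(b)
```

Key concept: list.copy() creates independent copy.
Step by step:
`a = [6, 8, 8]` → a = [6, 8, 8]
`b = a.copy()` → b = [6, 8, 8]
`a.append(808)` → a = [6, 8, 8, 808]
`print(a)` → prints [6, 8, 8, 808]
`print(b)` → prints [6, 8, 8]

Answer:
[6, 8, 8, 808]
[6, 8, 8]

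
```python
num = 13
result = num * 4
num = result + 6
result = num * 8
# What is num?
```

Trace:
`num = 13` → num = 13
`result = num * 4` → result = 52
`num = result + 6` → num = 58
`result = num * 8` → result = 464
So num = 58

Answer: 58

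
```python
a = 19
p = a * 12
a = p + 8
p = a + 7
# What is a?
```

Trace:
`a = 19` → a = 19
`p = a * 12` → p = 228
`a = p + 8` → a = 236
`p = a + 7` → p = 243
So a = 236

Answer: 236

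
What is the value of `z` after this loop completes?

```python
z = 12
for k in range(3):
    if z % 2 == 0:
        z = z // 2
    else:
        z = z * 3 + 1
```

Collatz-style transformation from 12
`z` takes the values: 12 → 6 → 3 → 10

Answer: 10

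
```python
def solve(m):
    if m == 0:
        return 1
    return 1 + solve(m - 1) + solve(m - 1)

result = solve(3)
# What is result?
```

solve(m) = 1 + 2·solve(m-1), solve(0)=1. Closed form: (1+1)·2^3 - 1 = 15.

Answer: 15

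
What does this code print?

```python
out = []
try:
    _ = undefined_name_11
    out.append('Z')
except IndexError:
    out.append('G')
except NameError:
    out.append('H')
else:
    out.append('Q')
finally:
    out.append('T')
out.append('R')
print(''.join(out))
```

Execution trace: 'H' (except NameError) → 'T' (finally) → 'R' (after the try/except). Output: HTR

Answer: HTR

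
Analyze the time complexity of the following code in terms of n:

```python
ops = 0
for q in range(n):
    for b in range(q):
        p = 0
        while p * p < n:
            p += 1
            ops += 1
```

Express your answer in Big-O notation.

Each loop level contributes: n × n × √n. Multiplying the contributions gives O(n^2√n).

Answer: O(n^2√n)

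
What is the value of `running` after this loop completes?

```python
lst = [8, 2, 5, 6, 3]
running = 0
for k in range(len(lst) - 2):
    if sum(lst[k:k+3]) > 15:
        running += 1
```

Count windows with sum > 15
`running` takes the values: 0

Answer: 0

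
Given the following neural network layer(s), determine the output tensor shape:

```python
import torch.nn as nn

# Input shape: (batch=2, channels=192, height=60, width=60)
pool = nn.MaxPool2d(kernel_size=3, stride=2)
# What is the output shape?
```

Input: (2, 192, 60, 60) -> Output: (2, 192, 29, 29)

Answer: (2, 192, 29, 29)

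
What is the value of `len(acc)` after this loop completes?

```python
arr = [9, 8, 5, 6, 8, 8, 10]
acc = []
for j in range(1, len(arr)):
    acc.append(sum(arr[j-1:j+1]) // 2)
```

Number of 2-element averages
`acc` takes the values: [] → [8] → [8, 6] → [8, 6, 5] → [8, 6, 5, 7] → [8, 6, 5, 7, 8] → [8, 6, 5, 7, 8, 9]
So `len(acc)` = 6

Answer: 6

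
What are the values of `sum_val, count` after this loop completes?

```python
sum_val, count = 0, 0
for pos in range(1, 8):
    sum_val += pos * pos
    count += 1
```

Sum of squares and count
`sum_val, count` takes the values: (0, 0) → (1, 0) → (1, 1) → (5, 1) → (5, 2) → (14, 2) → (14, 3) → (30, 3) → (30, 4) → (55, 4) → (55, 5) → (91, 5) → (91, 6) → (140, 6) → (140, 7)

Answer: 140, 7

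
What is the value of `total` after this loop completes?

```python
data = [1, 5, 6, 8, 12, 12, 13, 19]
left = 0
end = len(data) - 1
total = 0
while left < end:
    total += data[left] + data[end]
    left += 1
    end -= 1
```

Sum of pairs from ends
`total` takes the values: 0 → 20 → 38 → 56 → 76

Answer: 76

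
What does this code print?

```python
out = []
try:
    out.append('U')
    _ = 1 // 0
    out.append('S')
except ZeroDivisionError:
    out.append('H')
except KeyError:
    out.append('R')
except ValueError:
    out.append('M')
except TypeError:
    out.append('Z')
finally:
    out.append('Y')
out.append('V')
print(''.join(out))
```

Execution trace: 'U' (try body) → 'H' (except ZeroDivisionError) → 'Y' (finally) → 'V' (after the try/except). Output: UHYV

Answer: UHYV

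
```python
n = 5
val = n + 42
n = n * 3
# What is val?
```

Trace:
`n = 5` → n = 5
`val = n + 42` → val = 47
`n = n * 3` → n = 15
So val = 47

Answer: 47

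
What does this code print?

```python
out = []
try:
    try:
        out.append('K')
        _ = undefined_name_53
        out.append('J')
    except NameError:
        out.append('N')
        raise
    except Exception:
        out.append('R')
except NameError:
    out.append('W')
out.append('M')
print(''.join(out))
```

Execution trace: 'K' (inner try body) → 'N' (inner except NameError) → 'W' (outer except NameError) → 'M' (after the try/except). Output: KNWM

Answer: KNWM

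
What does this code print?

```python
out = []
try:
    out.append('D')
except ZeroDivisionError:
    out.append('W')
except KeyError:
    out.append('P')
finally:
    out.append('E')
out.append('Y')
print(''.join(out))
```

Execution trace: 'D' (try body, no exception) → 'E' (finally) → 'Y' (after the try/except). Output: DEY

Answer: DEY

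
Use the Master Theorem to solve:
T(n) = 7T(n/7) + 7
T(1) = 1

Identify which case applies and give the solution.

a=7, b=7, f(n)=7. log_7(7) = 1. Since c=0 < 1, Case 1 applies: T(n) = Θ(n^log_b(a)) = O(n).

Answer: O(n) - Case 1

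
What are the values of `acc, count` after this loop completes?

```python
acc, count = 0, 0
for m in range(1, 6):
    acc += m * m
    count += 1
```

Sum of squares and count
`acc, count` takes the values: (0, 0) → (1, 0) → (1, 1) → (5, 1) → (5, 2) → (14, 2) → (14, 3) → (30, 3) → (30, 4) → (55, 4) → (55, 5)

Answer: 55, 5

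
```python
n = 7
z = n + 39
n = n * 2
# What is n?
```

Trace:
`n = 7` → n = 7
`z = n + 39` → z = 46
`n = n * 2` → n = 14
So n = 14

Answer: 14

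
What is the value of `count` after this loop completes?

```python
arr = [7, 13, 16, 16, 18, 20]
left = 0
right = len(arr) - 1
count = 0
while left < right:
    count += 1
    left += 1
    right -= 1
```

Iterations until pointers meet (list length 6)
`count` takes the values: 0 → 1 → 2 → 3

Answer: 3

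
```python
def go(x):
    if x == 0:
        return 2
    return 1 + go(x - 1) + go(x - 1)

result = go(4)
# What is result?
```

go(x) = 1 + 2·go(x-1), go(0)=2. Closed form: (2+1)·2^4 - 1 = 47.

Answer: 47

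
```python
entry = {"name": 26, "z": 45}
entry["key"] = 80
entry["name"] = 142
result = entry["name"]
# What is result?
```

Trace:
`entry = {"name": 26, "z": 45}` → entry = {'name': 26, 'z': 45}
`entry["key"] = 80` → entry = {'name': 26, 'z': 45, 'key': 80}
`entry["name"] = 142` → entry = {'name': 142, 'z': 45, 'key': 80}
`result = entry["name"]` → result = 142
So result = 142

Answer: 142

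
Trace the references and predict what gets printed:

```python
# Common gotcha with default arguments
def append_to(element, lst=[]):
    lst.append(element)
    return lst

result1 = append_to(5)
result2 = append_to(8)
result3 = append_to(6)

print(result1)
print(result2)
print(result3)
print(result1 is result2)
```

Key concept: mutable default argument gotcha.
Step by step:
`result1 = append_to(5)` → result1 = [5]
`result2 = append_to(8)` → result1 = [5, 8] (same object as result2); result2 = [5, 8] (same object as result1)
`result3 = append_to(6)` → result1 = [5, 8, 6] (same object as result2, result3); result2 = [5, 8, 6] (same object as result1, result3); result3 = [5, 8, 6] (same object as result1, result2)
`print(result1)` → prints [5, 8, 6]
`print(result2)` → prints [5, 8, 6]
`print(result3)` → prints [5, 8, 6]
`print(result1 is result2)` → prints True

Answer:
[5, 8, 6]
[5, 8, 6]
[5, 8, 6]
True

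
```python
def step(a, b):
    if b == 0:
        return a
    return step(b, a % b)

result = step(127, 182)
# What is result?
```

step(127, 182) -> step(182, 127) -> step(127, 55) -> step(55, 17) -> step(17, 4) -> step(4, 1) -> step(1, 0) -> 1

Answer: 1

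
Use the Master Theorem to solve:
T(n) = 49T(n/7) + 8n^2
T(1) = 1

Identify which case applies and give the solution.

a=49, b=7, f(n)=8n^2. log_7(49) = 2. Since c=2 = 2, Case 2 applies: T(n) = Θ(n^log_b(a) · log n) = O(n^2 log n).

Answer: O(n^2 log n) - Case 2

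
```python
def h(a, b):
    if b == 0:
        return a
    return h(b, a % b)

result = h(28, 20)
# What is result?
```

h(28, 20) -> h(20, 8) -> h(8, 4) -> h(4, 0) -> 4

Answer: 4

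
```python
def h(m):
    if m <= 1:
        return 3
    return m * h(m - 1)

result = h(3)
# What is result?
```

h(3) = 3 * 2 * 3 = 18

Answer: 18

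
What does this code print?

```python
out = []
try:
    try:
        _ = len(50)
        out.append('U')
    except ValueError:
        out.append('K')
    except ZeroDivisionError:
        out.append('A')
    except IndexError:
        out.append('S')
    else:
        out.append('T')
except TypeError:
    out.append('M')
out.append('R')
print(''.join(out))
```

Execution trace: 'M' (outer except TypeError) → 'R' (after the try/except). Output: MR

Answer: MR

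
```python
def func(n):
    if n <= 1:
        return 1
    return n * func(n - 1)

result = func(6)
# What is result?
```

func(6) = 6 * 5 * 4 * 3 * 2 * 1 = 720

Answer: 720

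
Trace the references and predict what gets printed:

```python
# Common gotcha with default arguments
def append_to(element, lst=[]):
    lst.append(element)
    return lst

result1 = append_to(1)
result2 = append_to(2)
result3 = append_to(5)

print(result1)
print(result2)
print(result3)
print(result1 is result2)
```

Key concept: mutable default argument gotcha.
Step by step:
`result1 = append_to(1)` → result1 = [1]
`result2 = append_to(2)` → result1 = [1, 2] (same object as result2); result2 = [1, 2] (same object as result1)
`result3 = append_to(5)` → result1 = [1, 2, 5] (same object as result2, result3); result2 = [1, 2, 5] (same object as result1, result3); result3 = [1, 2, 5] (same object as result1, result2)
`print(result1)` → prints [1, 2, 5]
`print(result2)` → prints [1, 2, 5]
`print(result3)` → prints [1, 2, 5]
`print(result1 is result2)` → prints True

Answer:
[1, 2, 5]
[1, 2, 5]
[1, 2, 5]
True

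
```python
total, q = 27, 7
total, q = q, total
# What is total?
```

Trace:
`total, q = 27, 7` → total = 27; q = 7
`total, q = q, total` → total = 7; q = 27
So total = 7

Answer: 7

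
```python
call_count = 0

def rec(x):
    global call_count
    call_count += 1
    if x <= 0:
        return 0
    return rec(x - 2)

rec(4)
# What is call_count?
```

Linear recursion stepping by 2: 3 calls from x=4 down to ≤0.

Answer: 3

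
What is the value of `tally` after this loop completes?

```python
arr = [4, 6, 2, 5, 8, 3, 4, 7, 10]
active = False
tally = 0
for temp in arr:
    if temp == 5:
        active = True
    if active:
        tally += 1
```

Count elements after first 5 in [4, 6, 2, 5, 8, 3, 4, 7, 10]
`tally` takes the values: 0 → 1 → 2 → 3 → 4 → 5 → 6

Answer: 6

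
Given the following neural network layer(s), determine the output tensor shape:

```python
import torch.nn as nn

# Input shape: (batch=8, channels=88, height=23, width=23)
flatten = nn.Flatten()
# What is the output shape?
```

Input: (8, 88, 23, 23) -> Output: (8, 46552)

Answer: (8, 46552)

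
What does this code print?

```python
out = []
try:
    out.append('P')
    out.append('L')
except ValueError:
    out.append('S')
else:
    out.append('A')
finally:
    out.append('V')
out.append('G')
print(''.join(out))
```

Execution trace: 'P' (try body) → 'L' (try body, no exception) → 'A' (else) → 'V' (finally) → 'G' (after the try/except). Output: PLAVG

Answer: PLAVG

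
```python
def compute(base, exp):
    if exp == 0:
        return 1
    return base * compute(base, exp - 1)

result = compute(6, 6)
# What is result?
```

compute(6, 6) = 6 * 6 * 6 * 6 * 6 * 6 = 46656

Answer: 46656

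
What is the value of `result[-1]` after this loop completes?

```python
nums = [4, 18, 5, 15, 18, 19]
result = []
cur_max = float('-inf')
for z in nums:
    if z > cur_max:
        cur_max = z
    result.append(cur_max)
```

Running max ends at 19
`result` takes the values: [] → [4] → [4, 18] → [4, 18, 18] → [4, 18, 18, 18] → [4, 18, 18, 18, 18] → [4, 18, 18, 18, 18, 19]
So `result[-1]` = 19

Answer: 19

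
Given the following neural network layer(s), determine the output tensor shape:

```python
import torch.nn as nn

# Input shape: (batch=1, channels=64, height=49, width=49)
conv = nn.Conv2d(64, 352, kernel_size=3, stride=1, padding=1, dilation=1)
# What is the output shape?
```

Input: (1, 64, 49, 49) -> Output: (1, 352, 49, 49)

Answer: (1, 352, 49, 49)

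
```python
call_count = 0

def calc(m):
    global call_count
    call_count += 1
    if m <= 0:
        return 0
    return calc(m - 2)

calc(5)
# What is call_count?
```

Linear recursion stepping by 2: 4 calls from m=5 down to ≤0.

Answer: 4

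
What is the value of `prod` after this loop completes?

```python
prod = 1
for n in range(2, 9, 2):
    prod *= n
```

Product of even numbers 2 to 8
`prod` takes the values: 1 → 2 → 8 → 48 → 384

Answer: 384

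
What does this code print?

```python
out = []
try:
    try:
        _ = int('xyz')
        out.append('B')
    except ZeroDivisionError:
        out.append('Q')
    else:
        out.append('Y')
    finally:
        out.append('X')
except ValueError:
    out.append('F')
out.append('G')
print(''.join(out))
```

Execution trace: 'X' (inner finally) → 'F' (outer except ValueError) → 'G' (after the try/except). Output: XFG

Answer: XFG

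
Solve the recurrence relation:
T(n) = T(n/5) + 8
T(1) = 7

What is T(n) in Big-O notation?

Each step divides n by 5 and adds 8. After log_5(n) steps we reach T(1)=7. So T(n) = 8·log_5(n) + 7 = O(log n).

Answer: O(log n)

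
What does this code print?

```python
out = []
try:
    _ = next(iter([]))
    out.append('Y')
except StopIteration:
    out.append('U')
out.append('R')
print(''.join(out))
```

Execution trace: 'U' (except StopIteration) → 'R' (after the try/except). Output: UR

Answer: UR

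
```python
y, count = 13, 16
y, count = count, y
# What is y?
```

Trace:
`y, count = 13, 16` → y = 13; count = 16
`y, count = count, y` → y = 16; count = 13
So y = 16

Answer: 16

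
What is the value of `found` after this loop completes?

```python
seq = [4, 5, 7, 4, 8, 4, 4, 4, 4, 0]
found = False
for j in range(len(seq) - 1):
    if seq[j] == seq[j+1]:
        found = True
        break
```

Check consecutive duplicates in [4, 5, 7, 4, 8, 4, 4, 4, 4, 0]
`found` takes the values: False → True

Answer: True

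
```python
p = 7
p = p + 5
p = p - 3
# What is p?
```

Trace:
`p = 7` → p = 7
`p = p + 5` → p = 12
`p = p - 3` → p = 9
So p = 9

Answer: 9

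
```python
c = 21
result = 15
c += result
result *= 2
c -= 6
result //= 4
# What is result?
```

Trace:
`c = 21` → c = 21
`result = 15` → result = 15
`c += result` → c = 36
`result *= 2` → result = 30
`c -= 6` → c = 30
`result //= 4` → result = 7
So result = 7

Answer: 7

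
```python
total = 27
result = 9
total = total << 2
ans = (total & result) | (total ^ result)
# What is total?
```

Trace:
`total = 27` → total = 27
`result = 9` → result = 9
`total = total << 2` → total = 108
`ans = (total & result) | (total ^ result)` → ans = 109
So total = 108

Answer: 108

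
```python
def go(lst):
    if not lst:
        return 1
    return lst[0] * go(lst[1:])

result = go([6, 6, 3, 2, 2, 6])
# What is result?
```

Product over [6, 6, 3, 2, 2, 6] = 6 * 6 * 3 * 2 * 2 * 6 = 2592

Answer: 2592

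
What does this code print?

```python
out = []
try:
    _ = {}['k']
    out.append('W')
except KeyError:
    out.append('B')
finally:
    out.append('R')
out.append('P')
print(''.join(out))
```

Execution trace: 'B' (except KeyError) → 'R' (finally) → 'P' (after the try/except). Output: BRP

Answer: BRP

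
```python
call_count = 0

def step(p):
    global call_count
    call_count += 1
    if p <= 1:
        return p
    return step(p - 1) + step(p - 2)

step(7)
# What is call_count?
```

Calls(p) = 1 + Calls(p-1) + Calls(p-2); Calls(0)=Calls(1)=1. For p=7 this gives 41.

Answer: 41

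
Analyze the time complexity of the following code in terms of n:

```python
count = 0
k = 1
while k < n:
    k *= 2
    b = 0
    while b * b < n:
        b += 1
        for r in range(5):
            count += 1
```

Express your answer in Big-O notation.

Each loop level contributes: log n × √n × 1. Multiplying the contributions gives O(√n log n).

Answer: O(√n log n)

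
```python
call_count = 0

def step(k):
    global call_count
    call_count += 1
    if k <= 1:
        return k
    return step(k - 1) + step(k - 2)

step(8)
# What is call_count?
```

Calls(k) = 1 + Calls(k-1) + Calls(k-2); Calls(0)=Calls(1)=1. For k=8 this gives 67.

Answer: 67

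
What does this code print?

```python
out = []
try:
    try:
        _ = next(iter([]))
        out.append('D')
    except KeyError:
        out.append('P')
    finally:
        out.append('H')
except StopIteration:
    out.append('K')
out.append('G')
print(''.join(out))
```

Execution trace: 'H' (finally) → 'K' (outer except StopIteration) → 'G' (after the try/except). Output: HKG

Answer: HKG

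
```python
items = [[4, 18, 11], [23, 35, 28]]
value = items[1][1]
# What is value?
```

Trace:
`items = [[4, 18, 11], [23, 35, 28]]` → items = [[4, 18, 11], [23, 35, 28]]
`value = items[1][1]` → value = 35
So value = 35

Answer: 35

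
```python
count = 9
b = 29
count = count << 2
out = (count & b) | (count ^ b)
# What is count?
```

Trace:
`count = 9` → count = 9
`b = 29` → b = 29
`count = count << 2` → count = 36
`out = (count & b) | (count ^ b)` → out = 61
So count = 36

Answer: 36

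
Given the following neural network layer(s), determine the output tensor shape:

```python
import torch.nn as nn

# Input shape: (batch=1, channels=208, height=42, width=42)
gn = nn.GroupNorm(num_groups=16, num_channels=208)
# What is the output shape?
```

Input: (1, 208, 42, 42) -> Output: (1, 208, 42, 42)

Answer: (1, 208, 42, 42)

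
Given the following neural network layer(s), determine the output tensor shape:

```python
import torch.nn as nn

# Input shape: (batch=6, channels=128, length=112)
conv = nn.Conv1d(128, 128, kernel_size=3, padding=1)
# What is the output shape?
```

Input: (6, 128, 112) -> Output: (6, 128, 112)

Answer: (6, 128, 112)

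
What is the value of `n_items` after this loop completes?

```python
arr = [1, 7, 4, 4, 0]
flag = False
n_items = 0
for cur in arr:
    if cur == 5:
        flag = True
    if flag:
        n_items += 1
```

Count elements after first 5 in [1, 7, 4, 4, 0]
`n_items` takes the values: 0

Answer: 0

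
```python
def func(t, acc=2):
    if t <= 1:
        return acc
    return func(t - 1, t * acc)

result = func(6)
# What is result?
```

Accumulator trace (n, acc): (6, 2) -> (5, 12) -> (4, 60) -> (3, 240) -> (2, 720) -> (1, 1440) -> return 1440

Answer: 1440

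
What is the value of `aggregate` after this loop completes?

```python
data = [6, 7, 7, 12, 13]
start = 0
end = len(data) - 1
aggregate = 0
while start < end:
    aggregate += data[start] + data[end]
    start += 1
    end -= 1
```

Sum of pairs from ends
`aggregate` takes the values: 0 → 19 → 38

Answer: 38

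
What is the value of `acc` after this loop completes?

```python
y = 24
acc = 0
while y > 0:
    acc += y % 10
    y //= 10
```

Sum digits of 24
`acc` takes the values: 0 → 4 → 6

Answer: 6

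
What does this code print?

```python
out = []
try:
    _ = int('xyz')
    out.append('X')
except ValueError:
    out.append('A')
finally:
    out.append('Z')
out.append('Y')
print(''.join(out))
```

Execution trace: 'A' (except ValueError) → 'Z' (finally) → 'Y' (after the try/except). Output: AZY

Answer: AZY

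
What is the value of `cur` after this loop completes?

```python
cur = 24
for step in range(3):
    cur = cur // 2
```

Halve 3 times: 24 // 2^3 = 3
`cur` takes the values: 24 → 12 → 6 → 3

Answer: 3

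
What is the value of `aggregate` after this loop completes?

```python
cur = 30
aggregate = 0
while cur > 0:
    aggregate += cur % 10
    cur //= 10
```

Sum digits of 30
`aggregate` takes the values: 0 → 3

Answer: 3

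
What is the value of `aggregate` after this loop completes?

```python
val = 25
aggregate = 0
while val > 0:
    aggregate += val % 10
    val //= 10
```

Sum digits of 25
`aggregate` takes the values: 0 → 5 → 7

Answer: 7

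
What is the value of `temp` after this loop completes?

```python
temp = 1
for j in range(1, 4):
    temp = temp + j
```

Start at 1, add 1 through 3
`temp` takes the values: 1 → 2 → 4 → 7

Answer: 7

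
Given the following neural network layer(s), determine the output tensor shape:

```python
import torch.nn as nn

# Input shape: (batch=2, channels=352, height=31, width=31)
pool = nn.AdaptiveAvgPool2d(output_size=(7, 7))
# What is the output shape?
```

Input: (2, 352, 31, 31) -> Output: (2, 352, 7, 7)

Answer: (2, 352, 7, 7)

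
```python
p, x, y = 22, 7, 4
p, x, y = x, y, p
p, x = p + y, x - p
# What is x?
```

Trace:
`p, x, y = 22, 7, 4` → p = 22; x = 7; y = 4
`p, x, y = x, y, p` → p = 7; x = 4; y = 22
`p, x = p + y, x - p` → p = 29; x = -3
So x = -3

Answer: -3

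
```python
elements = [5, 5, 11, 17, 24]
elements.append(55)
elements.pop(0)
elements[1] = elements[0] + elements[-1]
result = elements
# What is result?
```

Trace:
`elements = [5, 5, 11, 17, 24]` → elements = [5, 5, 11, 17, 24]
`elements.append(55)` → elements = [5, 5, 11, 17, 24, 55]
`elements.pop(0)` → elements = [5, 11, 17, 24, 55]
`elements[1] = elements[0] + elements[-1]` → elements = [5, 60, 17, 24, 55]
`result = elements` → result = [5, 60, 17, 24, 55]
So result = [5, 60, 17, 24, 55]

Answer: [5, 60, 17, 24, 55]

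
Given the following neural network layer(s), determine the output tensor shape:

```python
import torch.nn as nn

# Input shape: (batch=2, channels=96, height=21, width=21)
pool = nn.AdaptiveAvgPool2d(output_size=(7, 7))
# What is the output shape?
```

Input: (2, 96, 21, 21) -> Output: (2, 96, 7, 7)

Answer: (2, 96, 7, 7)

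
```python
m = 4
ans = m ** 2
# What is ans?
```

Trace:
`m = 4` → m = 4
`ans = m ** 2` → ans = 16
So ans = 16

Answer: 16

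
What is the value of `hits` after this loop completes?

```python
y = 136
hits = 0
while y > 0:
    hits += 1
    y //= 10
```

Count digits by repeated division by 10
`hits` takes the values: 0 → 1 → 2 → 3

Answer: 3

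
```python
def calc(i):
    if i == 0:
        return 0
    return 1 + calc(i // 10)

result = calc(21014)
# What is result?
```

Count of digits of 21014: 5

Answer: 5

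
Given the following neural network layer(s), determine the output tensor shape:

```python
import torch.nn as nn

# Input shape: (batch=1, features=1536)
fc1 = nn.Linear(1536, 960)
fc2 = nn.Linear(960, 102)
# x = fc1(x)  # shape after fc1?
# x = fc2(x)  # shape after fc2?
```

Input: (1, 1536) -> after fc1: (1, 960) -> Output: (1, 102)

Answer: (1, 102)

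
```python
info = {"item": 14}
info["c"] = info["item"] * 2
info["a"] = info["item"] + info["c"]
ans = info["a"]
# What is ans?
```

Trace:
`info = {"item": 14}` → info = {'item': 14}
`info["c"] = info["item"] * 2` → info = {'item': 14, 'c': 28}
`info["a"] = info["item"] + info["c"]` → info = {'item': 14, 'c': 28, 'a': 42}
`ans = info["a"]` → ans = 42
So ans = 42

Answer: 42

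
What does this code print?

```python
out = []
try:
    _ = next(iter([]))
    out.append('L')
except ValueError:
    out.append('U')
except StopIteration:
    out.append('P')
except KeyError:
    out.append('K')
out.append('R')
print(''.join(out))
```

Execution trace: 'P' (except StopIteration) → 'R' (after the try/except). Output: PR

Answer: PR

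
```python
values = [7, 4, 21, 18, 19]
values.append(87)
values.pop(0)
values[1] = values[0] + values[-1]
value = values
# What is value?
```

Trace:
`values = [7, 4, 21, 18, 19]` → values = [7, 4, 21, 18, 19]
`values.append(87)` → values = [7, 4, 21, 18, 19, 87]
`values.pop(0)` → values = [4, 21, 18, 19, 87]
`values[1] = values[0] + values[-1]` → values = [4, 91, 18, 19, 87]
`value = values` → value = [4, 91, 18, 19, 87]
So value = [4, 91, 18, 19, 87]

Answer: [4, 91, 18, 19, 87]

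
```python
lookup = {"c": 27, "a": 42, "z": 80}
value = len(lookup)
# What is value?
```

Trace:
`lookup = {"c": 27, "a": 42, "z": 80}` → lookup = {'c': 27, 'a': 42, 'z': 80}
`value = len(lookup)` → value = 3
So value = 3

Answer: 3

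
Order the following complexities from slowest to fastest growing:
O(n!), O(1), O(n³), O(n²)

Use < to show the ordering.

Ordered by growth rate: O(1) < O(n²) < O(n³) < O(n!)

Answer: O(1) < O(n²) < O(n³) < O(n!)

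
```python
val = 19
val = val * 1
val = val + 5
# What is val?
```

Trace:
`val = 19` → val = 19
`val = val * 1` → val = 19
`val = val + 5` → val = 24
So val = 24

Answer: 24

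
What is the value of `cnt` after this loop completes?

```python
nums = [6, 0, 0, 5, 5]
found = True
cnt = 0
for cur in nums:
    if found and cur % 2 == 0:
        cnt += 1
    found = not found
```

Count even values at even positions
`cnt` takes the values: 0 → 1 → 2

Answer: 2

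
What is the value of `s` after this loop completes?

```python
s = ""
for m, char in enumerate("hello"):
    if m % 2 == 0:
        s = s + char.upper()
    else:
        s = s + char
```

Uppercase even positions in 'hello'
`s` takes the values: "" → "H" → "He" → "HeL" → "HeLl" → "HeLlO"

Answer: "HeLlO"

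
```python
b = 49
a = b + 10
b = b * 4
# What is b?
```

Trace:
`b = 49` → b = 49
`a = b + 10` → a = 59
`b = b * 4` → b = 196
So b = 196

Answer: 196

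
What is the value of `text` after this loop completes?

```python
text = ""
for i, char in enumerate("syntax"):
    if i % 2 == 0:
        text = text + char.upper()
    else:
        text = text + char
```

Uppercase even positions in 'syntax'
`text` takes the values: "" → "S" → "Sy" → "SyN" → "SyNt" → "SyNtA" → "SyNtAx"

Answer: "SyNtAx"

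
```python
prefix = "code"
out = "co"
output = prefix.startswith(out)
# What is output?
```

Trace:
`prefix = "code"` → prefix = 'code'
`out = "co"` → out = 'co'
`output = prefix.startswith(out)` → output = True
So output = True

Answer: True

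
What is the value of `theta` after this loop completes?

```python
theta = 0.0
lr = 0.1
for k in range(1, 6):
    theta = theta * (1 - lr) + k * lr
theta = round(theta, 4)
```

Moving average with lr=0.1
`theta` takes the values: 0.0 → 0.1 → 0.29 → 0.561 → 0.9049 → 1.31441 → 1.3144

Answer: 1.3144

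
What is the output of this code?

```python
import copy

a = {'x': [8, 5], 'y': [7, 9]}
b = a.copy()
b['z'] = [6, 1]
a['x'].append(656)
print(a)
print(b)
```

Key concept: shallow copy of dict with mutable values.
Step by step:
`a = {'x': [8, 5], 'y': [7, 9]}` → a = {'x': [8, 5], 'y': [7, 9]}
`b = a.copy()` → b = {'x': [8, 5], 'y': [7, 9]}
`b['z'] = [6, 1]` → b = {'x': [8, 5], 'y': [7, 9], 'z': [6, 1]}
`a['x'].append(656)` → a = {'x': [8, 5, 656], 'y': [7, 9]}; b = {'x': [8, 5, 656], 'y': [7, 9], 'z': [6, 1]}
`print(a)` → prints {'x': [8, 5, 656], 'y': [7, 9]}
`print(b)` → prints {'x': [8, 5, 656], 'y': [7, 9], 'z': [6, 1]}

Answer:
{'x': [8, 5, 656], 'y': [7, 9]}
{'x': [8, 5, 656], 'y': [7, 9], 'z': [6, 1]}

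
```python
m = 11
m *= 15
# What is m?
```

Trace:
`m = 11` → m = 11
`m *= 15` → m = 165
So m = 165

Answer: 165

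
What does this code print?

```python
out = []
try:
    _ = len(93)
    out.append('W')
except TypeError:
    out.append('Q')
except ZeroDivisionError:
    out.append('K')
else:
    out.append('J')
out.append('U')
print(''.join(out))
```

Execution trace: 'Q' (except TypeError) → 'U' (after the try/except). Output: QU

Answer: QU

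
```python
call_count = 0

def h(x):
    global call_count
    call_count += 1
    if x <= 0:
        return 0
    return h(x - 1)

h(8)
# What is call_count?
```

Linear recursion stepping by 1: 9 calls from x=8 down to ≤0.

Answer: 9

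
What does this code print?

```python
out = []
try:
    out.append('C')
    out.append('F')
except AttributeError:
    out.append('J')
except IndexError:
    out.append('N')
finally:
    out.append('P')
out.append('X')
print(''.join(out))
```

Execution trace: 'C' (try body) → 'F' (try body, no exception) → 'P' (finally) → 'X' (after the try/except). Output: CFPX

Answer: CFPX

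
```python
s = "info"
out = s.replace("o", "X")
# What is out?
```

Trace:
`s = "info"` → s = 'info'
`out = s.replace("o", "X")` → out = 'infX'
So out = 'infX'

Answer: 'infX'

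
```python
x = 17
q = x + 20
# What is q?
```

Trace:
`x = 17` → x = 17
`q = x + 20` → q = 37
So q = 37

Answer: 37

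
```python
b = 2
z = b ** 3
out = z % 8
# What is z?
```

Trace:
`b = 2` → b = 2
`z = b ** 3` → z = 8
`out = z % 8` → out = 0
So z = 8

Answer: 8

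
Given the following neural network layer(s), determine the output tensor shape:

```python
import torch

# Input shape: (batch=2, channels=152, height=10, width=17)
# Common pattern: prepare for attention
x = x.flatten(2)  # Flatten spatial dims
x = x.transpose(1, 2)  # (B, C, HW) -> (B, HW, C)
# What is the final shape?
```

Input: (2, 152, 10, 17) -> after flatten(2): (2, 152, 170) -> Output: (2, 170, 152)

Answer: (2, 170, 152)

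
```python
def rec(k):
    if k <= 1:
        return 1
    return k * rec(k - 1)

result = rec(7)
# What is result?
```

rec(7) = 7 * 6 * 5 * 4 * 3 * 2 * 1 = 5040

Answer: 5040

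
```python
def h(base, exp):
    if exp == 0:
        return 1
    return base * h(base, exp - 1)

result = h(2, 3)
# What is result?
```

h(2, 3) = 2 * 2 * 2 = 8

Answer: 8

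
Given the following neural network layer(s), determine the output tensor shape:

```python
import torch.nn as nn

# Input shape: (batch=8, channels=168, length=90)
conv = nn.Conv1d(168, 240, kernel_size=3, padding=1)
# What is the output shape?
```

Input: (8, 168, 90) -> Output: (8, 240, 90)

Answer: (8, 240, 90)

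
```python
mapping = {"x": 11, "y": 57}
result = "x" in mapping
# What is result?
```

Trace:
`mapping = {"x": 11, "y": 57}` → mapping = {'x': 11, 'y': 57}
`result = "x" in mapping` → result = True
So result = True

Answer: True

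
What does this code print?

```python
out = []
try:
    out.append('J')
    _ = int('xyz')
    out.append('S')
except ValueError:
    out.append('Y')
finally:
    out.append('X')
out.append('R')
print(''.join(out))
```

Execution trace: 'J' (try body) → 'Y' (except ValueError) → 'X' (finally) → 'R' (after the try/except). Output: JYXR

Answer: JYXR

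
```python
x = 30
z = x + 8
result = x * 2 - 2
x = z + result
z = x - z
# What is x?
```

Trace:
`x = 30` → x = 30
`z = x + 8` → z = 38
`result = x * 2 - 2` → result = 58
`x = z + result` → x = 96
`z = x - z` → z = 58
So x = 96

Answer: 96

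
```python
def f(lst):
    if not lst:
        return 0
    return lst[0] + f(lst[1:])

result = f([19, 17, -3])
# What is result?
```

19 + 17 + (-3) + 0 = 33

Answer: 33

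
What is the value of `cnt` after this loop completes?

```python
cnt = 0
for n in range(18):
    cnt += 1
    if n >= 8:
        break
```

Loop breaks when n reaches 8, cnt is 9
`cnt` takes the values: 0 → 1 → 2 → 3 → 4 → 5 → 6 → 7 → 8 → 9

Answer: 9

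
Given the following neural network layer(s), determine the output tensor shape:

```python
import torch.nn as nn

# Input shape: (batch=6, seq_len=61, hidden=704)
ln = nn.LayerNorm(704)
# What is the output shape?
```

Input: (6, 61, 704) -> Output: (6, 61, 704)

Answer: (6, 61, 704)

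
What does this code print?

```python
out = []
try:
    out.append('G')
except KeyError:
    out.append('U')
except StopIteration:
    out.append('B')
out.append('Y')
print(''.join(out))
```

Execution trace: 'G' (try body, no exception) → 'Y' (after the try/except). Output: GY

Answer: GY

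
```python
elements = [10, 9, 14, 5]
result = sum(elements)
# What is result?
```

Trace:
`elements = [10, 9, 14, 5]` → elements = [10, 9, 14, 5]
`result = sum(elements)` → result = 38
So result = 38

Answer: 38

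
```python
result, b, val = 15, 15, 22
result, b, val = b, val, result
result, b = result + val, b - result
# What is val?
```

Trace:
`result, b, val = 15, 15, 22` → result = 15; b = 15; val = 22
`result, b, val = b, val, result` → result = 15; b = 22; val = 15
`result, b = result + val, b - result` → result = 30; b = 7
So val = 15

Answer: 15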